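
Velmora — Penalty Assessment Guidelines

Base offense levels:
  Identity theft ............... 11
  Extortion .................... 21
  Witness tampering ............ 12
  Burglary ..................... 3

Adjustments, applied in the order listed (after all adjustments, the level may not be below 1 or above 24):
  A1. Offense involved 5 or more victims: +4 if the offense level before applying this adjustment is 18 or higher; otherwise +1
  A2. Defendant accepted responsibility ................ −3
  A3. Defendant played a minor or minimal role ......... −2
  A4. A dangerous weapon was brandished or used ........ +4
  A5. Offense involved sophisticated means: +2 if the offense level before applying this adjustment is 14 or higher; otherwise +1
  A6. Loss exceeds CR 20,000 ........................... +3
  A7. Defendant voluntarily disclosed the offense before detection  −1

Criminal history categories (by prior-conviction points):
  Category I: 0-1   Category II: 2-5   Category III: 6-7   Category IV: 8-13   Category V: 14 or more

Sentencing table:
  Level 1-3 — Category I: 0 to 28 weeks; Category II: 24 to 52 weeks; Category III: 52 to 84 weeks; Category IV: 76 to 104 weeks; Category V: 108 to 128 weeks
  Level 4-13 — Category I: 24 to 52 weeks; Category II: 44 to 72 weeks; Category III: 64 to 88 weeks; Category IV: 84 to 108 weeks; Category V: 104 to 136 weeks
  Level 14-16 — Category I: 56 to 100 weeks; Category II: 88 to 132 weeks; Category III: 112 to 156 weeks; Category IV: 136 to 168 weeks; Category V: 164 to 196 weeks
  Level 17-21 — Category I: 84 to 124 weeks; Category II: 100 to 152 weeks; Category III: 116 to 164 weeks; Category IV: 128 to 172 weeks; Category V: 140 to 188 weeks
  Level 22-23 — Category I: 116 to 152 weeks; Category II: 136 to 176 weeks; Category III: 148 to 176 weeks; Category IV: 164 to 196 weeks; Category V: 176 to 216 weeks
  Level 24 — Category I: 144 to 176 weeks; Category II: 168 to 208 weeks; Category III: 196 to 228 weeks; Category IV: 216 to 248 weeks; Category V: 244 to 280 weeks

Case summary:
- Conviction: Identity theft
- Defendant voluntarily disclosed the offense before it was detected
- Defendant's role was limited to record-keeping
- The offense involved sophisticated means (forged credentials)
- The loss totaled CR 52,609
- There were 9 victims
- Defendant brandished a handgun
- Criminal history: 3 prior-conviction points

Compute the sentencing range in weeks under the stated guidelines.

100-152 weeks

Base offense level for identity theft: 11.
A1 applies (level before this adjustment is 11 < 18, so +1): 11 + 1 = 12.
A2 does not apply.
A3 applies: 12 − 2 = 10.
A4 applies: 10 + 4 = 14.
A5 applies (level before this adjustment is 14 ≥ 14, so +2): 14 + 2 = 16.
A6 applies: 16 + 3 = 19.
A7 applies: 19 − 1 = 18.
Final offense level: 18.
Criminal history: 3 prior points → Category II (2-5).
Level 18 falls in the 17-21 band.
Grid: Level 17-21 × Category II = 100-152 weeks.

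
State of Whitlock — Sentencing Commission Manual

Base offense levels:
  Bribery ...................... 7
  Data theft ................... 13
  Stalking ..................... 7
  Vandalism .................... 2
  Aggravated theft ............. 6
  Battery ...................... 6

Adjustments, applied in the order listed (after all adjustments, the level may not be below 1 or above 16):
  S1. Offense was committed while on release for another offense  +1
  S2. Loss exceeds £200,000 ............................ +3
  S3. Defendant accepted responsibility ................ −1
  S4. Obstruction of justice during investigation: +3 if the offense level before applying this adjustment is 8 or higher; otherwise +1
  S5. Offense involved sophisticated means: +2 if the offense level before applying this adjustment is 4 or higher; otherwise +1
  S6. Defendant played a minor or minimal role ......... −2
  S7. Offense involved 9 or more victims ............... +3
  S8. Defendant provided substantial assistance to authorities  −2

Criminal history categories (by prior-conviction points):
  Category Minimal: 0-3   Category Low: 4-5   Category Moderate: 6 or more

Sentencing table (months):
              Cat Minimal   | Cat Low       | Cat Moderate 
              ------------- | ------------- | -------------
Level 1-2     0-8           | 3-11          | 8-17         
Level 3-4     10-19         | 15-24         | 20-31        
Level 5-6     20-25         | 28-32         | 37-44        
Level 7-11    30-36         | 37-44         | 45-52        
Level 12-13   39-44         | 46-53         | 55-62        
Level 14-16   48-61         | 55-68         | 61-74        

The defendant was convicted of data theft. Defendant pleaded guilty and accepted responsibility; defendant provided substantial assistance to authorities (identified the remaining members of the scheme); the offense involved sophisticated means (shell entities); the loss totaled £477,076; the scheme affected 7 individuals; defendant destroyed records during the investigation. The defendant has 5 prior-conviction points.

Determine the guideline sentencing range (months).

55-68 months

Base offense level for data theft: 13.
S2 applies: 13 + 3 = 16.
S3 applies: 16 − 1 = 15.
S4 applies (level before this adjustment is 15 ≥ 8, so +3): 15 + 3 = 18.
S5 applies (level before this adjustment is 18 ≥ 4, so +2): 18 + 2 = 20.
S6 does not apply.
S8 applies: 20 − 2 = 18.
Level 18 exceeds the maximum of 16; capped at 16.
Final offense level: 16.
Criminal history: 5 prior points → Category Low (4-5).
Level 16 falls in the 14-16 band.
Grid: Level 14-16 × Category Low = 55-68 months.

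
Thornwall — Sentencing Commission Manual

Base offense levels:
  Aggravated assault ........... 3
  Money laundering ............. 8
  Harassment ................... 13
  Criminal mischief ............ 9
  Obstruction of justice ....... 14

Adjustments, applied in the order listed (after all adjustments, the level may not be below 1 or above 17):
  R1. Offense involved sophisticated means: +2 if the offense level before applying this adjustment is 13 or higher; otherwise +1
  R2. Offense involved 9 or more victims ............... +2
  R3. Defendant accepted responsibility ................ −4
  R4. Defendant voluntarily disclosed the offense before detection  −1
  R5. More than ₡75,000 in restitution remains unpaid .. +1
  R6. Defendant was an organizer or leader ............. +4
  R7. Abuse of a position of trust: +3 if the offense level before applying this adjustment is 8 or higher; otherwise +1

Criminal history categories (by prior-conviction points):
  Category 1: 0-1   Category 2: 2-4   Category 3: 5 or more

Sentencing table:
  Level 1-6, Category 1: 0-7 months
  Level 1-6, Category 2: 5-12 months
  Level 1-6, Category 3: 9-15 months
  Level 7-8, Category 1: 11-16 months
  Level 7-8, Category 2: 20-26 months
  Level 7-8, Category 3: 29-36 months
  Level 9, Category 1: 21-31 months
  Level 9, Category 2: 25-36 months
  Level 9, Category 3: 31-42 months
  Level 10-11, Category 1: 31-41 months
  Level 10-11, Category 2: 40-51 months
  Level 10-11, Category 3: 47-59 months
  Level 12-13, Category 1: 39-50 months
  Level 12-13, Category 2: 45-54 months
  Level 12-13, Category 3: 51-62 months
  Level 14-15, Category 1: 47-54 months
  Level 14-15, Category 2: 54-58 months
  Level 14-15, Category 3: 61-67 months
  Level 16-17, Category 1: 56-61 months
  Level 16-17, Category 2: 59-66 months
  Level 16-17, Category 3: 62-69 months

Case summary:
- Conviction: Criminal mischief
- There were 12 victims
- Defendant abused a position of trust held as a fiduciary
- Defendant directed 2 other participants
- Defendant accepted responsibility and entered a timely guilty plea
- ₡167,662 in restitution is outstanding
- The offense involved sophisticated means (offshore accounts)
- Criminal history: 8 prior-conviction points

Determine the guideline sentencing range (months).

62-69 months

Base offense level for criminal mischief: 9.
R1 applies (level before this adjustment is 9 < 13, so +1): 9 + 1 = 10.
R2 applies: 10 + 2 = 12.
R3 applies: 12 − 4 = 8.
R4 does not apply.
R5 applies: 8 + 1 = 9.
R6 applies: 9 + 4 = 13.
R7 applies (level before this adjustment is 13 ≥ 8, so +3): 13 + 3 = 16.
Final offense level: 16.
Criminal history: 8 prior points → Category 3 (5+).
Level 16 falls in the 16-17 band.
Grid: Level 16-17 × Category 3 = 62-69 months.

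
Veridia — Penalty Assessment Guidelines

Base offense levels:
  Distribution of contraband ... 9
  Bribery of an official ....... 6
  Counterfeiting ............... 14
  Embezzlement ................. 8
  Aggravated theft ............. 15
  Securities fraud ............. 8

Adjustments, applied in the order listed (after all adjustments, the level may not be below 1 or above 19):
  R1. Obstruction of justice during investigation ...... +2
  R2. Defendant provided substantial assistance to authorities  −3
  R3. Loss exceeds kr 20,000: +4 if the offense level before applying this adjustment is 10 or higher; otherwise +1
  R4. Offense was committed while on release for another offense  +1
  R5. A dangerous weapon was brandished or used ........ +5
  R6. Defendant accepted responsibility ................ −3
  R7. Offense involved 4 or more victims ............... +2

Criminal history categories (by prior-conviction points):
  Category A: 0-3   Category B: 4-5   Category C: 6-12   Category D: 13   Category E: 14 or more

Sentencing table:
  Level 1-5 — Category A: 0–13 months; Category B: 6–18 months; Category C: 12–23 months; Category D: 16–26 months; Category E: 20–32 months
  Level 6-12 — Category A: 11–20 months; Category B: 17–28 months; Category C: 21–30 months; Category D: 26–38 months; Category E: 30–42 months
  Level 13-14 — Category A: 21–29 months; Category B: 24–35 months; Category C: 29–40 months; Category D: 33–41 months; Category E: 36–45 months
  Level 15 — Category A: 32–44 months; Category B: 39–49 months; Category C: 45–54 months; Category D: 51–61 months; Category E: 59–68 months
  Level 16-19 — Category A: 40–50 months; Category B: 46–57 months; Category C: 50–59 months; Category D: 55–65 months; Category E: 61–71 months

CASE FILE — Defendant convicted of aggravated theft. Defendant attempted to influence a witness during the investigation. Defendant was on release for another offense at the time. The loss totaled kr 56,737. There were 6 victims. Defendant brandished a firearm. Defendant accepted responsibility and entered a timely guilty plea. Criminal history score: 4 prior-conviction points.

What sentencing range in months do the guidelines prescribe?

46-57 months

Base offense level for aggravated theft: 15.
R1 applies: 15 + 2 = 17.
R2 does not apply.
R3 applies (level before this adjustment is 17 ≥ 10, so +4): 17 + 4 = 21.
R4 applies: 21 + 1 = 22.
R5 applies: 22 + 5 = 27.
R6 applies: 27 − 3 = 24.
R7 applies: 24 + 2 = 26.
Level 26 exceeds the maximum of 19; capped at 19.
Final offense level: 19.
Criminal history: 4 prior points → Category B (4-5).
Level 19 falls in the 16-19 band.
Grid: Level 16-19 × Category B = 46-57 months.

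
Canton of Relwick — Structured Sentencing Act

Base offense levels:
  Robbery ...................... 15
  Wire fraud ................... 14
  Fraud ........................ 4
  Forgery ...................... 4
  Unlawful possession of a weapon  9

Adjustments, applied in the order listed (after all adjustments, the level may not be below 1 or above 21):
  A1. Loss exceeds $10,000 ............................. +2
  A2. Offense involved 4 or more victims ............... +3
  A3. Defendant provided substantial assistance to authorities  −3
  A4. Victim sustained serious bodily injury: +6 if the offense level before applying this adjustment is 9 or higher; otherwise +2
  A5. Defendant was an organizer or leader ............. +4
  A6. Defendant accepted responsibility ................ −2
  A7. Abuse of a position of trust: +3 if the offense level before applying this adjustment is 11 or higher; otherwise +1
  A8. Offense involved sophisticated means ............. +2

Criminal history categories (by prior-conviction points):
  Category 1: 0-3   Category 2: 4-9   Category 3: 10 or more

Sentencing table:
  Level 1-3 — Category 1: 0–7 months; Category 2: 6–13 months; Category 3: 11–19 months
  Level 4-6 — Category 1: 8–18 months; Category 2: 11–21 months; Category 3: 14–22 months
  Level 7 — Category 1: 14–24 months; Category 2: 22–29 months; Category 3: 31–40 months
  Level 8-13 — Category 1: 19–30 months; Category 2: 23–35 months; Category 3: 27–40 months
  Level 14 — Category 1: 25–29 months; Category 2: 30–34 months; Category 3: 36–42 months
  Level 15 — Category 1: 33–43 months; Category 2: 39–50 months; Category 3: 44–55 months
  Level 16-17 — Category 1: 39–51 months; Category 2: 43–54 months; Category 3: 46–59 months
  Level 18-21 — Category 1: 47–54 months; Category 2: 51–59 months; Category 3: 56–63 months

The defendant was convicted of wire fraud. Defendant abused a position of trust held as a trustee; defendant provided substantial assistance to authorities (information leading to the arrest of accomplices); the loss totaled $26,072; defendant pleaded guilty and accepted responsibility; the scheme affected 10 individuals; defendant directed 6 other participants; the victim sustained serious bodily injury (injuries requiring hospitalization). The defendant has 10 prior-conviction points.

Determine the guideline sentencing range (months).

56-63 months

Base offense level for wire fraud: 14.
A1 applies: 14 + 2 = 16.
A2 applies: 16 + 3 = 19.
A3 applies: 19 − 3 = 16.
A4 applies (level before this adjustment is 16 ≥ 9, so +6): 16 + 6 = 22.
A5 applies: 22 + 4 = 26.
A6 applies: 26 − 2 = 24.
A7 applies (level before this adjustment is 24 ≥ 11, so +3): 24 + 3 = 27.
A8 does not apply.
Level 27 exceeds the maximum of 21; capped at 21.
Final offense level: 21.
Criminal history: 10 prior points → Category 3 (10+).
Level 21 falls in the 18-21 band.
Grid: Level 18-21 × Category 3 = 56-63 months.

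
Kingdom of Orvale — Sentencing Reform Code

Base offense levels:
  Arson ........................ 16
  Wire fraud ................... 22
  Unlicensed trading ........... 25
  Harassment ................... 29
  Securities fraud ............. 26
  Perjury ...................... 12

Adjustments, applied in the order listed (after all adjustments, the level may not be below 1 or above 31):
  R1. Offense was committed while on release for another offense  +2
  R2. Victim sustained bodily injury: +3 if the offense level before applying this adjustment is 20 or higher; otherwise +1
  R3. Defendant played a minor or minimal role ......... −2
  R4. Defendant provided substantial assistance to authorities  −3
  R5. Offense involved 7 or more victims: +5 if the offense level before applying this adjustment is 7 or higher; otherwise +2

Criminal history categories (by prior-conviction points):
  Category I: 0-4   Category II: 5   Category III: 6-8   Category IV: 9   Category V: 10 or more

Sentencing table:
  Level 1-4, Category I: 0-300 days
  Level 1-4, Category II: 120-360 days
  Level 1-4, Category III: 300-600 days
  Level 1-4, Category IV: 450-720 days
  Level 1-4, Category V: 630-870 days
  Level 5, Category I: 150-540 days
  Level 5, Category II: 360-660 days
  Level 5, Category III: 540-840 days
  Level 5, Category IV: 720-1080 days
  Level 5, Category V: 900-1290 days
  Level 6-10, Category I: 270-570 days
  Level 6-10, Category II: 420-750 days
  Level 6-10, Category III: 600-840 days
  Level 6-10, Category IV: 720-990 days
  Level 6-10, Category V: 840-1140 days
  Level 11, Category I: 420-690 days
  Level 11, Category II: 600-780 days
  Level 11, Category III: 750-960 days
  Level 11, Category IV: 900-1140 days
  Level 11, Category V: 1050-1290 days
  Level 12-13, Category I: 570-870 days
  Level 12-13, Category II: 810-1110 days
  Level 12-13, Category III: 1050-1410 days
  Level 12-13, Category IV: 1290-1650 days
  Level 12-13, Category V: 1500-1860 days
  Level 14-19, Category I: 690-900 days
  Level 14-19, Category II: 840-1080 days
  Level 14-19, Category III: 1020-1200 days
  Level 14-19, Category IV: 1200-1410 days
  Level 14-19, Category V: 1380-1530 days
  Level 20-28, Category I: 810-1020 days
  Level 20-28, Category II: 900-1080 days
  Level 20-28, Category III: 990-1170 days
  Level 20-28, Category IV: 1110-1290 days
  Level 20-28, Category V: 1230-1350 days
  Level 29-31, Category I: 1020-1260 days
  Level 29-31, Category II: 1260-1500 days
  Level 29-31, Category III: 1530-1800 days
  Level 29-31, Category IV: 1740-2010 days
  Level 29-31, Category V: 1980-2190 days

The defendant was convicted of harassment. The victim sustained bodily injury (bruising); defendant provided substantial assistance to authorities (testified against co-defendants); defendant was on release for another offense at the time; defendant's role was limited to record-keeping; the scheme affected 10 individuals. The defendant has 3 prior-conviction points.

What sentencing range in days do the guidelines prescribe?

Base offense level for harassment: 29.
R1 applies: 29 + 2 = 31.
R2 applies (level before this adjustment is 31 ≥ 20, so +3): 31 + 3 = 34.
R3 applies: 34 − 2 = 32.
R4 applies: 32 − 3 = 29.
R5 applies (level before this adjustment is 29 ≥ 7, so +5): 29 + 5 = 34.
Level 34 exceeds the maximum of 31; capped at 31.
Final offense level: 31.
Criminal history: 3 prior points → Category I (0-4).
Level 31 falls in the 29-31 band.
Grid: Level 29-31 × Category I = 1020-1260 days.

1020-1260 days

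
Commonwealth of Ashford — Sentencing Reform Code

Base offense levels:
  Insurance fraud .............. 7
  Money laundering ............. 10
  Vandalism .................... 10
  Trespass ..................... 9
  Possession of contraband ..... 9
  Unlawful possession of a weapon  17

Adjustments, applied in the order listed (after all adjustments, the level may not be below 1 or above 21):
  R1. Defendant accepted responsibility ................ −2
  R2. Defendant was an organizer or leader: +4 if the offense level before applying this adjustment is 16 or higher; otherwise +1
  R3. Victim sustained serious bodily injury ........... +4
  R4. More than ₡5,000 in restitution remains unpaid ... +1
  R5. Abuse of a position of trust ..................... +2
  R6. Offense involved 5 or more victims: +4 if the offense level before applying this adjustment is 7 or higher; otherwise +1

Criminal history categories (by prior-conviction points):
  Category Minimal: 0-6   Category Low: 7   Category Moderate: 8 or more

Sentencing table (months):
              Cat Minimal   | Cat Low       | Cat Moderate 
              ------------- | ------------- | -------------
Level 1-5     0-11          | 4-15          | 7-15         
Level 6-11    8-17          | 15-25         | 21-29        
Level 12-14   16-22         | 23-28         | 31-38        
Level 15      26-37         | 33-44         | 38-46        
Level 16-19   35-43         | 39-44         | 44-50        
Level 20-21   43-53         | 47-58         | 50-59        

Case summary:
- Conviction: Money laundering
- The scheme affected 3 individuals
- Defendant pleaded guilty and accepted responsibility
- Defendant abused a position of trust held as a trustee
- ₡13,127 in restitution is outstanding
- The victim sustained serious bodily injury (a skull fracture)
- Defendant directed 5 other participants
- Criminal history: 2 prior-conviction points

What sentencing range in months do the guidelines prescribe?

35-43 months

Base offense level for money laundering: 10.
R1 applies: 10 − 2 = 8.
R2 applies (level before this adjustment is 8 < 16, so +1): 8 + 1 = 9.
R3 applies: 9 + 4 = 13.
R4 applies: 13 + 1 = 14.
R5 applies: 14 + 2 = 16.
R6 does not apply.
Final offense level: 16.
Criminal history: 2 prior points → Category Minimal (0-6).
Level 16 falls in the 16-19 band.
Grid: Level 16-19 × Category Minimal = 35-43 months.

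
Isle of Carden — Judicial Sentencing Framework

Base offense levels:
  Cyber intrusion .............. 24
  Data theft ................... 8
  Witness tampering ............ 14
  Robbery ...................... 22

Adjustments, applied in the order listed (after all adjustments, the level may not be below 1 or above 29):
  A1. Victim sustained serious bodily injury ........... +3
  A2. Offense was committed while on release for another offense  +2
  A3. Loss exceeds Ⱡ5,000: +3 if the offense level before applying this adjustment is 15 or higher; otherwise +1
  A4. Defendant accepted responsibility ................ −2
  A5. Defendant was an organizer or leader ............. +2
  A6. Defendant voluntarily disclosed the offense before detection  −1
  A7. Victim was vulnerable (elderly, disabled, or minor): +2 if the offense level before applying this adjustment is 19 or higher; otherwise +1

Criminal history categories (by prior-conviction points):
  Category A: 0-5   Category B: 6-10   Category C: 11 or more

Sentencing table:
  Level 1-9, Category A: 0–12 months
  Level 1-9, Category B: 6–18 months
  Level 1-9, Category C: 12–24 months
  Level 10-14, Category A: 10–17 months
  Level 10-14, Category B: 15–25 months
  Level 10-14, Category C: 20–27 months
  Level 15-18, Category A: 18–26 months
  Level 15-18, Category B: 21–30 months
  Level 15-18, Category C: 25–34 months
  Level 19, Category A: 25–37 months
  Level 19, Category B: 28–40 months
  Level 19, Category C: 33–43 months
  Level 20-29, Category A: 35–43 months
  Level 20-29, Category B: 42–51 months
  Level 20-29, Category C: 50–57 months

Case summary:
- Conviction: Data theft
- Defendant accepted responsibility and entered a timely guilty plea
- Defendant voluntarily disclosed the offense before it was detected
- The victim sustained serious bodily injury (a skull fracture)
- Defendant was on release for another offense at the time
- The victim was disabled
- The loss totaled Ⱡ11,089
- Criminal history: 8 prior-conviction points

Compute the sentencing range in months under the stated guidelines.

15-25 months

Base offense level for data theft: 8.
A1 applies: 8 + 3 = 11.
A2 applies: 11 + 2 = 13.
A3 applies (level before this adjustment is 13 < 15, so +1): 13 + 1 = 14.
A4 applies: 14 − 2 = 12.
A6 applies: 12 − 1 = 11.
A7 applies (level before this adjustment is 11 < 19, so +1): 11 + 1 = 12.
Final offense level: 12.
Criminal history: 8 prior points → Category B (6-10).
Level 12 falls in the 10-14 band.
Grid: Level 10-14 × Category B = 15-25 months.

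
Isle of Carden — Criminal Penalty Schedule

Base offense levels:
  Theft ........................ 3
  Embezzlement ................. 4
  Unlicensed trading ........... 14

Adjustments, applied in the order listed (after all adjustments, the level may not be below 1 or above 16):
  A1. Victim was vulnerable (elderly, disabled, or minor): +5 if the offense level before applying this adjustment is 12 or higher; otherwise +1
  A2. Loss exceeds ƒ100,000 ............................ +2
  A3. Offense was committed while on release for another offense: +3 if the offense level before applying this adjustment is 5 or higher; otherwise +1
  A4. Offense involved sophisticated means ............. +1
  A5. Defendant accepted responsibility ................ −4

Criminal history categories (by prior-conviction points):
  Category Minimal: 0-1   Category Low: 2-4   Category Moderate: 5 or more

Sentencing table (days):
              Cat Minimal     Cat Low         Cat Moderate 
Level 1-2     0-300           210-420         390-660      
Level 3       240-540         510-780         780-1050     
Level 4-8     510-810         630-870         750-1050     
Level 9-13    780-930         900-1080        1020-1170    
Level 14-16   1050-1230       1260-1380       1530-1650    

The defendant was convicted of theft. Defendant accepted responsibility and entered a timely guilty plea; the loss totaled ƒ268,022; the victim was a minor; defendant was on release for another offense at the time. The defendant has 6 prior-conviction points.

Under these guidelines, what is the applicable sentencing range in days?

Base offense level for theft: 3.
A1 applies (level before this adjustment is 3 < 12, so +1): 3 + 1 = 4.
A2 applies: 4 + 2 = 6.
A3 applies (level before this adjustment is 6 ≥ 5, so +3): 6 + 3 = 9.
A4 does not apply.
A5 applies: 9 − 4 = 5.
Final offense level: 5.
Criminal history: 6 prior points → Category Moderate (5+).
Level 5 falls in the 4-8 band.
Grid: Level 4-8 × Category Moderate = 750-1050 days.

750-1050 days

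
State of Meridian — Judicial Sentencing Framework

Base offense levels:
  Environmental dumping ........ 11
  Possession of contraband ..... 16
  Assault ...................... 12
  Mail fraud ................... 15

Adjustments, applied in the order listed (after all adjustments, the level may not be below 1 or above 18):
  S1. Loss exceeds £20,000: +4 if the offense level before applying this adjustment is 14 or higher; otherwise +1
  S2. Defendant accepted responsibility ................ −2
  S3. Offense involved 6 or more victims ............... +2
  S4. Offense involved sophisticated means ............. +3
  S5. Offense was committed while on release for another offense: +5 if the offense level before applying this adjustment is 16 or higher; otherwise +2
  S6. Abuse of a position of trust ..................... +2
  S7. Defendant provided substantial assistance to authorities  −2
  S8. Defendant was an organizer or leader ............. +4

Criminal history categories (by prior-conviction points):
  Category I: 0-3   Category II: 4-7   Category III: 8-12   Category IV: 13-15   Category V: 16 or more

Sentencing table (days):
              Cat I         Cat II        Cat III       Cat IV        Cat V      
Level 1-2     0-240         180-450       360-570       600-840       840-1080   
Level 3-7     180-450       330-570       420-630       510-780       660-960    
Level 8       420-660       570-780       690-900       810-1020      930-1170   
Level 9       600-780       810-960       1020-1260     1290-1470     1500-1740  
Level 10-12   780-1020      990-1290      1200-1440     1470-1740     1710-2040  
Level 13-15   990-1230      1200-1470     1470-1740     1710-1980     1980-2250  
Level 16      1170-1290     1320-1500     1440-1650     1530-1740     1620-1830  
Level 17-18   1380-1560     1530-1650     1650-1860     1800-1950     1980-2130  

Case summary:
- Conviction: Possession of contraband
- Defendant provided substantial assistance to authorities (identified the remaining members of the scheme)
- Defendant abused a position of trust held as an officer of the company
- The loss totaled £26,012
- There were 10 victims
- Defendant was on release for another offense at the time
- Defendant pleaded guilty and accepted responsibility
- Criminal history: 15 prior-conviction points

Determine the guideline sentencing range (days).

1800-1950 days

Base offense level for possession of contraband: 16.
S1 applies (level before this adjustment is 16 ≥ 14, so +4): 16 + 4 = 20.
S2 applies: 20 − 2 = 18.
S3 applies: 18 + 2 = 20.
S4 does not apply.
S5 applies (level before this adjustment is 20 ≥ 16, so +5): 20 + 5 = 25.
S6 applies: 25 + 2 = 27.
S7 applies: 27 − 2 = 25.
Level 25 exceeds the maximum of 18; capped at 18.
Final offense level: 18.
Criminal history: 15 prior points → Category IV (13-15).
Level 18 falls in the 17-18 band.
Grid: Level 17-18 × Category IV = 1800-1950 days.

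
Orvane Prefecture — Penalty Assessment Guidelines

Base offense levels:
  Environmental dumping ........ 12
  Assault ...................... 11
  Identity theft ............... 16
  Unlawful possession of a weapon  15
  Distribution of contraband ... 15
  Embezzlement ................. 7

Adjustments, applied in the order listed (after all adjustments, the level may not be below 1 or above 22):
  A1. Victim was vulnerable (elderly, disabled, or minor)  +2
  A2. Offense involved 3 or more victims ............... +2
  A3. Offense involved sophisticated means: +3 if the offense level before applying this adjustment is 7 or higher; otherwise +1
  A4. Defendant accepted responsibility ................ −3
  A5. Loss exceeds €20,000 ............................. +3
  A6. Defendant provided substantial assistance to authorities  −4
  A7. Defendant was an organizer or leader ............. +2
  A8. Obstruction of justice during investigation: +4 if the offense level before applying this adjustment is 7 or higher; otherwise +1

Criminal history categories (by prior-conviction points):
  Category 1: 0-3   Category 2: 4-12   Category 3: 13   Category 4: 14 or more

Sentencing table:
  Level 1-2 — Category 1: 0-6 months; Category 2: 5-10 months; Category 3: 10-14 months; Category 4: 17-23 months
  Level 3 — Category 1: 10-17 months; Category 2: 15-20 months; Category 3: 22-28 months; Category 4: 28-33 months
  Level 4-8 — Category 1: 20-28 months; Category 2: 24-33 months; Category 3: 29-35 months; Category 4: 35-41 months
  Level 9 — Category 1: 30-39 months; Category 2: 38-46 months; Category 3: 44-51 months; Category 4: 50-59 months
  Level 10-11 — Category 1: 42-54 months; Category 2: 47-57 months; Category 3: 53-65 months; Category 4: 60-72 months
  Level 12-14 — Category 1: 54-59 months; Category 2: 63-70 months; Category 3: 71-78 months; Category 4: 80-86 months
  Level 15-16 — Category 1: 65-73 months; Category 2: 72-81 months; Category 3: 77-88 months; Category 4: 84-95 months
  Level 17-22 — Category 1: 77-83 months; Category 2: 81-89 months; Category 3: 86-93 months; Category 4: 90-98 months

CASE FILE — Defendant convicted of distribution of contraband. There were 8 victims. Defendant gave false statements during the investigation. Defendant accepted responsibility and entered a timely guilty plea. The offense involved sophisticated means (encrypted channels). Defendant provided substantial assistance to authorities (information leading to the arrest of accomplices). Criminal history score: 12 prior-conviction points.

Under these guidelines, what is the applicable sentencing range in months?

Base offense level for distribution of contraband: 15.
A1 does not apply.
A2 applies: 15 + 2 = 17.
A3 applies (level before this adjustment is 17 ≥ 7, so +3): 17 + 3 = 20.
A4 applies: 20 − 3 = 17.
A6 applies: 17 − 4 = 13.
A7 does not apply.
A8 applies (level before this adjustment is 13 ≥ 7, so +4): 13 + 4 = 17.
Final offense level: 17.
Criminal history: 12 prior points → Category 2 (4-12).
Level 17 falls in the 17-22 band.
Grid: Level 17-22 × Category 2 = 81-89 months.

81-89 months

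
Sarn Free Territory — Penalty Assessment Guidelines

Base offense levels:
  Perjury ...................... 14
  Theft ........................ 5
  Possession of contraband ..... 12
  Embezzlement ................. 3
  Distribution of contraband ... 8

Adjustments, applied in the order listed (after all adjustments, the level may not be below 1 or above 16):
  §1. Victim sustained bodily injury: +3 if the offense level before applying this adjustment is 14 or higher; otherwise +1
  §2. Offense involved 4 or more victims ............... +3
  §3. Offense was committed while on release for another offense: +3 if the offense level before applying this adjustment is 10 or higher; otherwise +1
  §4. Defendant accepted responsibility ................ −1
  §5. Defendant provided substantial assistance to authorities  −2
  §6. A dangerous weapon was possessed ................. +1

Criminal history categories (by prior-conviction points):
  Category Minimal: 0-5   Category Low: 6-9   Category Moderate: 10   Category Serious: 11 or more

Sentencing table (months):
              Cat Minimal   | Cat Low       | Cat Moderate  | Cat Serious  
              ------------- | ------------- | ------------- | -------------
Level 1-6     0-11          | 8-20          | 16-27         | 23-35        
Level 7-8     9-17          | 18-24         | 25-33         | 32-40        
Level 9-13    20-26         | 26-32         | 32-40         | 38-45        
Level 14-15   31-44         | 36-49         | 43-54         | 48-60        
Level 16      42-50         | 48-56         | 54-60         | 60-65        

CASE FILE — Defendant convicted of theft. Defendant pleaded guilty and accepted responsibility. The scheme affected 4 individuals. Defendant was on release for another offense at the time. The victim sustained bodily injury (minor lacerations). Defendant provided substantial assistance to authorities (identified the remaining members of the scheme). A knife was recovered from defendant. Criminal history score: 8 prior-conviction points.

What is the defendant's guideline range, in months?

18-24 months

Base offense level for theft: 5.
§1 applies (level before this adjustment is 5 < 14, so +1): 5 + 1 = 6.
§2 applies: 6 + 3 = 9.
§3 applies (level before this adjustment is 9 < 10, so +1): 9 + 1 = 10.
§4 applies: 10 − 1 = 9.
§5 applies: 9 − 2 = 7.
§6 applies: 7 + 1 = 8.
Final offense level: 8.
Criminal history: 8 prior points → Category Low (6-9).
Level 8 falls in the 7-8 band.
Grid: Level 7-8 × Category Low = 18-24 months.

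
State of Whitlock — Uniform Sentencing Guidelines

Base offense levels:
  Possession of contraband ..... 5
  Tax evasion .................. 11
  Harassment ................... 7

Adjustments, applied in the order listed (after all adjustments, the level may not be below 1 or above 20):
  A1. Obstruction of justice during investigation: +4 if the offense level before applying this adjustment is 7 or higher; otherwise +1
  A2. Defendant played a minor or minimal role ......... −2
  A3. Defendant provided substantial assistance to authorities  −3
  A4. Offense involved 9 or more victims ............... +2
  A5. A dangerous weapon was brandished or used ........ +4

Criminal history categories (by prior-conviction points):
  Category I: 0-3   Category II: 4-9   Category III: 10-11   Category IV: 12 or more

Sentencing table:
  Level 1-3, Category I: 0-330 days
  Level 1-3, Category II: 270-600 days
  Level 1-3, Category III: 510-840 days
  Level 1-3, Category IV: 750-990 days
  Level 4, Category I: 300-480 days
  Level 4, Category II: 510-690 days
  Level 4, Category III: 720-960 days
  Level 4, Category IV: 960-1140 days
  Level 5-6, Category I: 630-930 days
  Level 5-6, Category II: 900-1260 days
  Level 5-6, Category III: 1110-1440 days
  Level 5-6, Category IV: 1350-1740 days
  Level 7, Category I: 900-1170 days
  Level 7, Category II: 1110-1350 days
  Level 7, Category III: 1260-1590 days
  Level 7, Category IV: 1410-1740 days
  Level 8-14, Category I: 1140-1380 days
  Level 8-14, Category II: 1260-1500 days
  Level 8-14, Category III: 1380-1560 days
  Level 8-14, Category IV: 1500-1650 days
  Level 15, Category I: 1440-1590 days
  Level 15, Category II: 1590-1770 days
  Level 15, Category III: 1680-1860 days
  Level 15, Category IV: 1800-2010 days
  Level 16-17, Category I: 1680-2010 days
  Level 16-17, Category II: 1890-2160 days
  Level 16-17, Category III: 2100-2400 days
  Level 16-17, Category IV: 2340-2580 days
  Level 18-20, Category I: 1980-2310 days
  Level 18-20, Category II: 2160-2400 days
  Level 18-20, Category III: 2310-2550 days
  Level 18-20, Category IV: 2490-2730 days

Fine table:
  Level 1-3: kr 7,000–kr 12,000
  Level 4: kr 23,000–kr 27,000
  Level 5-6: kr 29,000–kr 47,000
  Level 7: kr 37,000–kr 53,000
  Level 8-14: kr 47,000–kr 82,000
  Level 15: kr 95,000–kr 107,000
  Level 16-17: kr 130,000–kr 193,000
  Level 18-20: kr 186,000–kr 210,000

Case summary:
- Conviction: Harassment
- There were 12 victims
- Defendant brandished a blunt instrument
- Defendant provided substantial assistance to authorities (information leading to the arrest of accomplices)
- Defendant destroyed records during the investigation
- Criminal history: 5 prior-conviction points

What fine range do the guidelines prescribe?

kr 47,000–kr 82,000

Base offense level for harassment: 7.
A1 applies (level before this adjustment is 7 ≥ 7, so +4): 7 + 4 = 11.
A2 does not apply.
A3 applies: 11 − 3 = 8.
A4 applies: 8 + 2 = 10.
A5 applies: 10 + 4 = 14.
Final offense level: 14.
Level 14 falls in the 8-14 band.
Fine table: Level 8-14 → kr 47,000–kr 82,000.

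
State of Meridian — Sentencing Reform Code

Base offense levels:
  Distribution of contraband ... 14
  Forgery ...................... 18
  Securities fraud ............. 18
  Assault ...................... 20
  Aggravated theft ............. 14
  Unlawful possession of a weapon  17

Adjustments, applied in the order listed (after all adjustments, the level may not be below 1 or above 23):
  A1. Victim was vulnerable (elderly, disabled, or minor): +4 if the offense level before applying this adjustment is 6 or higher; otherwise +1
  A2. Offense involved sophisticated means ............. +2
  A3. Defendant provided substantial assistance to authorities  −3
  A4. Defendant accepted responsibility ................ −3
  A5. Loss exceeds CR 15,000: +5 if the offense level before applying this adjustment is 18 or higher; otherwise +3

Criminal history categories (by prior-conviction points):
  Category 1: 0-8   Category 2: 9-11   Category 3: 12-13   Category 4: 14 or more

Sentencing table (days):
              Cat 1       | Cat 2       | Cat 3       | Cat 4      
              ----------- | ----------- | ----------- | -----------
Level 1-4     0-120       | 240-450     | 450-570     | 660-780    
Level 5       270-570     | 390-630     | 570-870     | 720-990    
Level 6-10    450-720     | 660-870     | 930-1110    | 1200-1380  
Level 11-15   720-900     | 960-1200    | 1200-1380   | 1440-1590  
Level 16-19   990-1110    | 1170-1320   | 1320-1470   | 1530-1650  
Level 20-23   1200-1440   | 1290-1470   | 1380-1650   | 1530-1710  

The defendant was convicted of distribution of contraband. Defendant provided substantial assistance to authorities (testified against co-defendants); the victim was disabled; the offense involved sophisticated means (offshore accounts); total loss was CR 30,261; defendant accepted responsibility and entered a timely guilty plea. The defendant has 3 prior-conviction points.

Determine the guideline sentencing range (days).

990-1110 days

Base offense level for distribution of contraband: 14.
A1 applies (level before this adjustment is 14 ≥ 6, so +4): 14 + 4 = 18.
A2 applies: 18 + 2 = 20.
A3 applies: 20 − 3 = 17.
A4 applies: 17 − 3 = 14.
A5 applies (level before this adjustment is 14 < 18, so +3): 14 + 3 = 17.
Final offense level: 17.
Criminal history: 3 prior points → Category 1 (0-8).
Level 17 falls in the 16-19 band.
Grid: Level 16-19 × Category 1 = 990-1110 days.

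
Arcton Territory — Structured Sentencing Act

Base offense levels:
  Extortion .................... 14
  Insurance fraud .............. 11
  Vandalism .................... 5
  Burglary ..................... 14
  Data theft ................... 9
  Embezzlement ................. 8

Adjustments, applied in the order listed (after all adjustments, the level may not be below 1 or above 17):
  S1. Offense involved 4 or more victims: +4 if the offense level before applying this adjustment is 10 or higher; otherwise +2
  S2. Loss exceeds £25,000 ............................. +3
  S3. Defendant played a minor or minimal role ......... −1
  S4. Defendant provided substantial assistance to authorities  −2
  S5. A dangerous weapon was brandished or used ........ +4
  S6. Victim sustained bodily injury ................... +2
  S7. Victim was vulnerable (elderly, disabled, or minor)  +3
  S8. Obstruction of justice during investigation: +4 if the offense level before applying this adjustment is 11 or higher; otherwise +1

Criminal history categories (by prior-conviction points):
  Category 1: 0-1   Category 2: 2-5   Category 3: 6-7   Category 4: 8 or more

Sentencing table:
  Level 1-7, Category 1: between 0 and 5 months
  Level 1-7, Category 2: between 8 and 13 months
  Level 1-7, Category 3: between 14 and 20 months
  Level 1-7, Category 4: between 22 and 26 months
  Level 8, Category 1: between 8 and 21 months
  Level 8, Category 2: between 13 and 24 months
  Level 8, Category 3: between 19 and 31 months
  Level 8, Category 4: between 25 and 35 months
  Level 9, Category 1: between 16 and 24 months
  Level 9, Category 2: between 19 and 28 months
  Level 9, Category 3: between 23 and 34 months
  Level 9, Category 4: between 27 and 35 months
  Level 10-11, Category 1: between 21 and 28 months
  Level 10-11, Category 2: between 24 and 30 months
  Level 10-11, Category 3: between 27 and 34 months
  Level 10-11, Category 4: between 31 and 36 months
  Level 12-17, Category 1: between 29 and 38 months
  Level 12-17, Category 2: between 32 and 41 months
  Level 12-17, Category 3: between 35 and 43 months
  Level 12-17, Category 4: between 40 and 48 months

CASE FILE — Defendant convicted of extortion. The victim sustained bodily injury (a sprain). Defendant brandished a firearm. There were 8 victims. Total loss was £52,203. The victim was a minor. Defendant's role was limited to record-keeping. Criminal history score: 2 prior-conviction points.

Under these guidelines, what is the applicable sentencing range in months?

32-41 months

Base offense level for extortion: 14.
S1 applies (level before this adjustment is 14 ≥ 10, so +4): 14 + 4 = 18.
S2 applies: 18 + 3 = 21.
S3 applies: 21 − 1 = 20.
S5 applies: 20 + 4 = 24.
S6 applies: 24 + 2 = 26.
S7 applies: 26 + 3 = 29.
S8 does not apply.
Level 29 exceeds the maximum of 17; capped at 17.
Final offense level: 17.
Criminal history: 2 prior points → Category 2 (2-5).
Level 17 falls in the 12-17 band.
Grid: Level 12-17 × Category 2 = 32-41 months.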